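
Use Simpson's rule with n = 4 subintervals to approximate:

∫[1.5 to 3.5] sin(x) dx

f(x) = sin(x)
a = 1.5, b = 3.5, n = 4
h = (b - a)/n = 0.500000

Simpson's rule: (h/3)[f(x₀) + 4f(x₁) + 2f(x₂) + ... + f(xₙ)]

x_0 = 1.5000, f(x_0) = 0.997495, coefficient = 1
x_1 = 2.0000, f(x_1) = 0.909297, coefficient = 4
x_2 = 2.5000, f(x_2) = 0.598472, coefficient = 2
x_3 = 3.0000, f(x_3) = 0.141120, coefficient = 4
x_4 = 3.5000, f(x_4) = -0.350783, coefficient = 1

I ≈ (0.500000/3) × 6.045326 = 1.007554
Exact value: 1.007194
Error: 0.000360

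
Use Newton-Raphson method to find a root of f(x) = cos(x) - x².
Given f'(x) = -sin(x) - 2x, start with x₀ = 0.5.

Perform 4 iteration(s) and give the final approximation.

f(x) = cos(x) - x²
f'(x) = -sin(x) - 2x
x₀ = 0.5

Newton-Raphson formula: x_{n+1} = x_n - f(x_n)/f'(x_n)

Iteration 1:
  f(0.500000) = 0.627583
  f'(0.500000) = -1.479426
  x_1 = 0.500000 - 0.627583/(-1.479426) = 0.924207
Iteration 2:
  f(0.924207) = -0.251691
  f'(0.924207) = -2.646557
  x_2 = 0.924207 - (-0.251691)/(-2.646557) = 0.829106
Iteration 3:
  f(0.829106) = -0.011881
  f'(0.829106) = -2.395539
  x_3 = 0.829106 - (-0.011881)/(-2.395539) = 0.824146
Iteration 4:
  f(0.824146) = -0.000033
  f'(0.824146) = -2.382260
  x_4 = 0.824146 - (-0.000033)/(-2.382260) = 0.824132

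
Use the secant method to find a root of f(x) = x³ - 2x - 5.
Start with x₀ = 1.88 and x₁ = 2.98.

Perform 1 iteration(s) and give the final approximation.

f(x) = x³ - 2x - 5
x₀ = 1.88, x₁ = 2.98

Secant formula: x_{n+1} = x_n - f(x_n)(x_n - x_{n-1})/(f(x_n) - f(x_{n-1}))

Iteration 1:
  f(1.880000) = -2.115328
  f(2.980000) = 15.503592
  x_2 = 2.980000 - 15.503592×(2.980000 - 1.880000)/(15.503592 - (-2.115328))
       = 2.012066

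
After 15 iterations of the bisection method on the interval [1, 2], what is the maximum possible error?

Bisection error bound: |error| ≤ (b-a)/2^n
|error| ≤ (2 - 1)/2^15 = 1/2^15
|error| ≤ 0.0000305176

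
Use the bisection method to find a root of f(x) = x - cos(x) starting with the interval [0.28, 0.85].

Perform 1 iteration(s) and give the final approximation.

f(x) = x - cos(x)
Initial interval: [0.28, 0.85]

Iteration 1:
  c_1 = (0.280000 + 0.850000)/2 = 0.565000
  f(c_1) = f(0.565000) = -0.279589
  f(a) × f(c) ≥ 0, new interval: [0.565000, 0.850000]

After 1 iteration(s), the approximation is c_1 = 0.565000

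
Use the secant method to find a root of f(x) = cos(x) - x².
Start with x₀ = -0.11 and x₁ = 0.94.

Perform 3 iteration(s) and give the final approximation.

f(x) = cos(x) - x²
x₀ = -0.11, x₁ = 0.94

Secant formula: x_{n+1} = x_n - f(x_n)(x_n - x_{n-1})/(f(x_n) - f(x_{n-1}))

Iteration 1:
  f(-0.110000) = 0.981856
  f(0.940000) = -0.293812
  x_2 = 0.940000 - (-0.293812)×(0.940000 - (-0.110000))/(-0.293812 - 0.981856)
       = 0.698164
Iteration 2:
  f(0.940000) = -0.293812
  f(0.698164) = 0.278591
  x_3 = 0.698164 - 0.278591×(0.698164 - 0.940000)/(0.278591 - (-0.293812))
       = 0.815867
Iteration 3:
  f(0.698164) = 0.278591
  f(0.815867) = 0.019599
  x_4 = 0.815867 - 0.019599×(0.815867 - 0.698164)/(0.019599 - 0.278591)
       = 0.824774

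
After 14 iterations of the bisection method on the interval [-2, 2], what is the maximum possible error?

Bisection error bound: |error| ≤ (b-a)/2^n
|error| ≤ (2 - (-2))/2^14 = 4/2^14
|error| ≤ 0.0002441406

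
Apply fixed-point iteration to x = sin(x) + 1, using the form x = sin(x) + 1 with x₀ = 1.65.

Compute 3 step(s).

Equation: x = sin(x) + 1
Fixed-point form: x = sin(x) + 1
x₀ = 1.65

x_1 = g(1.650000) = 1.996865
x_2 = g(1.996865) = 1.910598
x_3 = g(1.910598) = 1.942821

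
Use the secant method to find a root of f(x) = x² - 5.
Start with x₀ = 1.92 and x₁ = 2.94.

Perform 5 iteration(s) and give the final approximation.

f(x) = x² - 5
x₀ = 1.92, x₁ = 2.94

Secant formula: x_{n+1} = x_n - f(x_n)(x_n - x_{n-1})/(f(x_n) - f(x_{n-1}))

Iteration 1:
  f(1.920000) = -1.313600
  f(2.940000) = 3.643600
  x_2 = 2.940000 - 3.643600×(2.940000 - 1.920000)/(3.643600 - (-1.313600))
       = 2.190288
Iteration 2:
  f(2.940000) = 3.643600
  f(2.190288) = -0.202638
  x_3 = 2.190288 - (-0.202638)×(2.190288 - 2.940000)/(-0.202638 - 3.643600)
       = 2.229786
Iteration 3:
  f(2.190288) = -0.202638
  f(2.229786) = -0.028052
  x_4 = 2.229786 - (-0.028052)×(2.229786 - 2.190288)/(-0.028052 - (-0.202638))
       = 2.236133
Iteration 4:
  f(2.229786) = -0.028052
  f(2.236133) = 0.000291
  x_5 = 2.236133 - 0.000291×(2.236133 - 2.229786)/(0.000291 - (-0.028052))
       = 2.236068
Iteration 5:
  f(2.236133) = 0.000291
  f(2.236068) = 0.000000
  x_6 = 2.236068 - 0.000000×(2.236068 - 2.236133)/(0.000000 - 0.000291)
       = 2.236068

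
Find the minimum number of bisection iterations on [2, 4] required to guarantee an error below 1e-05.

We need (b-a)/2^n ≤ 1e-05
(4 - 2)/2^n ≤ 1e-05
2/2^n ≤ 1e-05
2^n ≥ 200000
n ≥ log₂(200000) = 17.61
n ≥ 18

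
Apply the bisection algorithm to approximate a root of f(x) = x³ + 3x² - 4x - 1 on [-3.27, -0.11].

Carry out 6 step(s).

f(x) = x³ + 3x² - 4x - 1
Initial interval: [-3.27, -0.11]

Iteration 1:
  c_1 = (-3.270000 + (-0.110000))/2 = -1.690000
  f(c_1) = f(-1.690000) = 9.501491
  f(a) × f(c) ≥ 0, new interval: [-1.690000, -0.110000]
Iteration 2:
  c_2 = (-1.690000 + (-0.110000))/2 = -0.900000
  f(c_2) = f(-0.900000) = 4.301000
  f(a) × f(c) ≥ 0, new interval: [-0.900000, -0.110000]
Iteration 3:
  c_3 = (-0.900000 + (-0.110000))/2 = -0.505000
  f(c_3) = f(-0.505000) = 1.656287
  f(a) × f(c) ≥ 0, new interval: [-0.505000, -0.110000]
Iteration 4:
  c_4 = (-0.505000 + (-0.110000))/2 = -0.307500
  f(c_4) = f(-0.307500) = 0.484593
  f(a) × f(c) ≥ 0, new interval: [-0.307500, -0.110000]
Iteration 5:
  c_5 = (-0.307500 + (-0.110000))/2 = -0.208750
  f(c_5) = f(-0.208750) = -0.043367
  f(a) × f(c) < 0, new interval: [-0.307500, -0.208750]
Iteration 6:
  c_6 = (-0.307500 + (-0.208750))/2 = -0.258125
  f(c_6) = f(-0.258125) = 0.215187
  f(a) × f(c) ≥ 0, new interval: [-0.258125, -0.208750]

After 6 iteration(s), the approximation is c_6 = -0.258125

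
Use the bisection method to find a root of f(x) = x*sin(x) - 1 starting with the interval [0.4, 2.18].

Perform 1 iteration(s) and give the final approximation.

f(x) = x*sin(x) - 1
Initial interval: [0.4, 2.18]

Iteration 1:
  c_1 = (0.400000 + 2.180000)/2 = 1.290000
  f(c_1) = f(1.290000) = 0.239477
  f(a) × f(c) < 0, new interval: [0.400000, 1.290000]

After 1 iteration(s), the approximation is c_1 = 1.290000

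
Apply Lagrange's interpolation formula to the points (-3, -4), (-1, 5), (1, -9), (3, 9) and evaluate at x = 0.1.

Lagrange interpolation formula:
P(x) = Σ yᵢ × Lᵢ(x)
where Lᵢ(x) = Π_{j≠i} (x - xⱼ)/(xᵢ - xⱼ)

L_0(0.1) = (0.1 - (-1))/(-3 - (-1)) × (0.1 - 1)/(-3 - 1) × (0.1 - 3)/(-3 - 3) = -0.059813
L_1(0.1) = (0.1 - (-3))/(-1 - (-3)) × (0.1 - 1)/(-1 - 1) × (0.1 - 3)/(-1 - 3) = 0.505687
L_2(0.1) = (0.1 - (-3))/(1 - (-3)) × (0.1 - (-1))/(1 - (-1)) × (0.1 - 3)/(1 - 3) = 0.618063
L_3(0.1) = (0.1 - (-3))/(3 - (-3)) × (0.1 - (-1))/(3 - (-1)) × (0.1 - 1)/(3 - 1) = -0.063938

P(0.1) = (-4)×L_0(0.1) + 5×L_1(0.1) + (-9)×L_2(0.1) + 9×L_3(0.1)
P(0.1) = -3.370313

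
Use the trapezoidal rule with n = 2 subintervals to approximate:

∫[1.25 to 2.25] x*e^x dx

f(x) = x*e^x
a = 1.25, b = 2.25, n = 2
h = (b - a)/n = 0.500000

Trapezoidal rule: (h/2)[f(x₀) + 2f(x₁) + 2f(x₂) + ... + f(xₙ)]

x_0 = 1.2500, f(x_0) = 4.362929, coefficient = 1
x_1 = 1.7500, f(x_1) = 10.070555, coefficient = 2
x_2 = 2.2500, f(x_2) = 21.347406, coefficient = 1

I ≈ (0.500000/2) × 45.851444 = 11.462861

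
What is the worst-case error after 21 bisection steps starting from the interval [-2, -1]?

Bisection error bound: |error| ≤ (b-a)/2^n
|error| ≤ (-1 - (-2))/2^21 = 1/2^21
|error| ≤ 0.0000004768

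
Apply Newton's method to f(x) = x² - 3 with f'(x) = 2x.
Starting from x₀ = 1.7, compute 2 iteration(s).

f(x) = x² - 3
f'(x) = 2x
x₀ = 1.7

Newton-Raphson formula: x_{n+1} = x_n - f(x_n)/f'(x_n)

Iteration 1:
  f(1.700000) = -0.110000
  f'(1.700000) = 3.400000
  x_1 = 1.700000 - (-0.110000)/3.400000 = 1.732353
Iteration 2:
  f(1.732353) = 0.001047
  f'(1.732353) = 3.464706
  x_2 = 1.732353 - 0.001047/3.464706 = 1.732051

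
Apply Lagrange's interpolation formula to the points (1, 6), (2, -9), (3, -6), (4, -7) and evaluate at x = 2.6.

Lagrange interpolation formula:
P(x) = Σ yᵢ × Lᵢ(x)
where Lᵢ(x) = Π_{j≠i} (x - xⱼ)/(xᵢ - xⱼ)

L_0(2.6) = (2.6 - 2)/(1 - 2) × (2.6 - 3)/(1 - 3) × (2.6 - 4)/(1 - 4) = -0.056000
L_1(2.6) = (2.6 - 1)/(2 - 1) × (2.6 - 3)/(2 - 3) × (2.6 - 4)/(2 - 4) = 0.448000
L_2(2.6) = (2.6 - 1)/(3 - 1) × (2.6 - 2)/(3 - 2) × (2.6 - 4)/(3 - 4) = 0.672000
L_3(2.6) = (2.6 - 1)/(4 - 1) × (2.6 - 2)/(4 - 2) × (2.6 - 3)/(4 - 3) = -0.064000

P(2.6) = 6×L_0(2.6) + (-9)×L_1(2.6) + (-6)×L_2(2.6) + (-7)×L_3(2.6)
P(2.6) = -7.952000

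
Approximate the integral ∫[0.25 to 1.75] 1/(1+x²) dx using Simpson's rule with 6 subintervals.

f(x) = 1/(1+x²)
a = 0.25, b = 1.75, n = 6
h = (b - a)/n = 0.250000

Simpson's rule: (h/3)[f(x₀) + 4f(x₁) + 2f(x₂) + ... + f(xₙ)]

x_0 = 0.2500, f(x_0) = 0.941176, coefficient = 1
x_1 = 0.5000, f(x_1) = 0.800000, coefficient = 4
x_2 = 0.7500, f(x_2) = 0.640000, coefficient = 2
x_3 = 1.0000, f(x_3) = 0.500000, coefficient = 4
x_4 = 1.2500, f(x_4) = 0.390244, coefficient = 2
x_5 = 1.5000, f(x_5) = 0.307692, coefficient = 4
x_6 = 1.7500, f(x_6) = 0.246154, coefficient = 1

I ≈ (0.250000/3) × 9.678587 = 0.806549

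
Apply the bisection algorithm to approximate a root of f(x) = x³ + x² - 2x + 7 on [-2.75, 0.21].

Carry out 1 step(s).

f(x) = x³ + x² - 2x + 7
Initial interval: [-2.75, 0.21]

Iteration 1:
  c_1 = (-2.750000 + 0.210000)/2 = -1.270000
  f(c_1) = f(-1.270000) = 9.104517
  f(a) × f(c) < 0, new interval: [-2.750000, -1.270000]

After 1 iteration(s), the approximation is c_1 = -1.270000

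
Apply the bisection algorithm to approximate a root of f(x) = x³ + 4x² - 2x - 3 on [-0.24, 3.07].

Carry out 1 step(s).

f(x) = x³ + 4x² - 2x - 3
Initial interval: [-0.24, 3.07]

Iteration 1:
  c_1 = (-0.240000 + 3.070000)/2 = 1.415000
  f(c_1) = f(1.415000) = 5.012048
  f(a) × f(c) < 0, new interval: [-0.240000, 1.415000]

After 1 iteration(s), the approximation is c_1 = 1.415000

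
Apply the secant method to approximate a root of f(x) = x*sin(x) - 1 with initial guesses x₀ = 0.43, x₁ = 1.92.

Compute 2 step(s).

f(x) = x*sin(x) - 1
x₀ = 0.43, x₁ = 1.92

Secant formula: x_{n+1} = x_n - f(x_n)(x_n - x_{n-1})/(f(x_n) - f(x_{n-1}))

Iteration 1:
  f(0.430000) = -0.820746
  f(1.920000) = 0.804119
  x_2 = 1.920000 - 0.804119×(1.920000 - 0.430000)/(0.804119 - (-0.820746))
       = 1.182623
Iteration 2:
  f(1.920000) = 0.804119
  f(1.182623) = 0.094638
  x_3 = 1.182623 - 0.094638×(1.182623 - 1.920000)/(0.094638 - 0.804119)
       = 1.084264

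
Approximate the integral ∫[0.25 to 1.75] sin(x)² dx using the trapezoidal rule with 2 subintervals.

f(x) = sin(x)²
a = 0.25, b = 1.75, n = 2
h = (b - a)/n = 0.750000

Trapezoidal rule: (h/2)[f(x₀) + 2f(x₁) + 2f(x₂) + ... + f(xₙ)]

x_0 = 0.2500, f(x_0) = 0.061209, coefficient = 1
x_1 = 1.0000, f(x_1) = 0.708073, coefficient = 2
x_2 = 1.7500, f(x_2) = 0.968228, coefficient = 1

I ≈ (0.750000/2) × 2.445584 = 0.917094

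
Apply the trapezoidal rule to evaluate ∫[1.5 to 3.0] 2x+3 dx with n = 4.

f(x) = 2x+3
a = 1.5, b = 3.0, n = 4
h = (b - a)/n = 0.375000

Trapezoidal rule: (h/2)[f(x₀) + 2f(x₁) + 2f(x₂) + ... + f(xₙ)]

x_0 = 1.5000, f(x_0) = 6.000000, coefficient = 1
x_1 = 1.8750, f(x_1) = 6.750000, coefficient = 2
x_2 = 2.2500, f(x_2) = 7.500000, coefficient = 2
x_3 = 2.6250, f(x_3) = 8.250000, coefficient = 2
x_4 = 3.0000, f(x_4) = 9.000000, coefficient = 1

I ≈ (0.375000/2) × 60.000000 = 11.250000
Exact value: 11.250000
Error: 0.000000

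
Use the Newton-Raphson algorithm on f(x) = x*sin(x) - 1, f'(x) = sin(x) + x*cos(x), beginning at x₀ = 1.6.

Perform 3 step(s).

f(x) = x*sin(x) - 1
f'(x) = sin(x) + x*cos(x)
x₀ = 1.6

Newton-Raphson formula: x_{n+1} = x_n - f(x_n)/f'(x_n)

Iteration 1:
  f(1.600000) = 0.599318
  f'(1.600000) = 0.952854
  x_1 = 1.600000 - 0.599318/0.952854 = 0.971029
Iteration 2:
  f(0.971029) = -0.198448
  f'(0.971029) = 1.373565
  x_2 = 0.971029 - (-0.198448)/1.373565 = 1.115505
Iteration 3:
  f(1.115505) = 0.001872
  f'(1.115505) = 1.388647
  x_3 = 1.115505 - 0.001872/1.388647 = 1.114157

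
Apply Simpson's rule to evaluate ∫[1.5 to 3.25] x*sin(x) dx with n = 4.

f(x) = x*sin(x)
a = 1.5, b = 3.25, n = 4
h = (b - a)/n = 0.437500

Simpson's rule: (h/3)[f(x₀) + 4f(x₁) + 2f(x₂) + ... + f(xₙ)]

x_0 = 1.5000, f(x_0) = 1.496242, coefficient = 1
x_1 = 1.9375, f(x_1) = 1.808684, coefficient = 4
x_2 = 2.3750, f(x_2) = 1.647502, coefficient = 2
x_3 = 2.8125, f(x_3) = 0.908956, coefficient = 4
x_4 = 3.2500, f(x_4) = -0.351634, coefficient = 1

I ≈ (0.437500/3) × 15.310174 = 2.232734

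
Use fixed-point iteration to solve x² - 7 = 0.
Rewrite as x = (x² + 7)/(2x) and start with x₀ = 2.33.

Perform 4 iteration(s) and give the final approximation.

Equation: x² - 7 = 0
Fixed-point form: x = (x² + 7)/(2x)
x₀ = 2.33

x_1 = g(2.330000) = 2.667146
x_2 = g(2.667146) = 2.645837
x_3 = g(2.645837) = 2.645751
x_4 = g(2.645751) = 2.645751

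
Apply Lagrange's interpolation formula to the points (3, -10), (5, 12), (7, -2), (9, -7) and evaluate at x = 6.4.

Lagrange interpolation formula:
P(x) = Σ yᵢ × Lᵢ(x)
where Lᵢ(x) = Π_{j≠i} (x - xⱼ)/(xᵢ - xⱼ)

L_0(6.4) = (6.4 - 5)/(3 - 5) × (6.4 - 7)/(3 - 7) × (6.4 - 9)/(3 - 9) = -0.045500
L_1(6.4) = (6.4 - 3)/(5 - 3) × (6.4 - 7)/(5 - 7) × (6.4 - 9)/(5 - 9) = 0.331500
L_2(6.4) = (6.4 - 3)/(7 - 3) × (6.4 - 5)/(7 - 5) × (6.4 - 9)/(7 - 9) = 0.773500
L_3(6.4) = (6.4 - 3)/(9 - 3) × (6.4 - 5)/(9 - 5) × (6.4 - 7)/(9 - 7) = -0.059500

P(6.4) = (-10)×L_0(6.4) + 12×L_1(6.4) + (-2)×L_2(6.4) + (-7)×L_3(6.4)
P(6.4) = 3.302500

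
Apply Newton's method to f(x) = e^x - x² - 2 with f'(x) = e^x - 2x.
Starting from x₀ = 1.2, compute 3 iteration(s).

f(x) = e^x - x² - 2
f'(x) = e^x - 2x
x₀ = 1.2

Newton-Raphson formula: x_{n+1} = x_n - f(x_n)/f'(x_n)

Iteration 1:
  f(1.200000) = -0.119883
  f'(1.200000) = 0.920117
  x_1 = 1.200000 - (-0.119883)/0.920117 = 1.330291
Iteration 2:
  f(1.330291) = 0.012470
  f'(1.330291) = 1.121562
  x_2 = 1.330291 - 0.012470/1.121562 = 1.319173
Iteration 3:
  f(1.319173) = 0.000109
  f'(1.319173) = 1.101981
  x_3 = 1.319173 - 0.000109/1.101981 = 1.319074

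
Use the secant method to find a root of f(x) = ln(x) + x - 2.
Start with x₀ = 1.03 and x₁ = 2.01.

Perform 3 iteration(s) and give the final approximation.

f(x) = ln(x) + x - 2
x₀ = 1.03, x₁ = 2.01

Secant formula: x_{n+1} = x_n - f(x_n)(x_n - x_{n-1})/(f(x_n) - f(x_{n-1}))

Iteration 1:
  f(1.030000) = -0.940441
  f(2.010000) = 0.708135
  x_2 = 2.010000 - 0.708135×(2.010000 - 1.030000)/(0.708135 - (-0.940441))
       = 1.589048
Iteration 2:
  f(2.010000) = 0.708135
  f(1.589048) = 0.052182
  x_3 = 1.589048 - 0.052182×(1.589048 - 2.010000)/(0.052182 - 0.708135)
       = 1.555560
Iteration 3:
  f(1.589048) = 0.052182
  f(1.555560) = -0.002605
  x_4 = 1.555560 - (-0.002605)×(1.555560 - 1.589048)/(-0.002605 - 0.052182)
       = 1.557152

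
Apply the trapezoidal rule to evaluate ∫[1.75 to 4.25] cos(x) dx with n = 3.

f(x) = cos(x)
a = 1.75, b = 4.25, n = 3
h = (b - a)/n = 0.833333

Trapezoidal rule: (h/2)[f(x₀) + 2f(x₁) + 2f(x₂) + ... + f(xₙ)]

x_0 = 1.7500, f(x_0) = -0.178246, coefficient = 1
x_1 = 2.5833, f(x_1) = -0.848178, coefficient = 2
x_2 = 3.4167, f(x_2) = -0.962405, coefficient = 2
x_3 = 4.2500, f(x_3) = -0.446087, coefficient = 1

I ≈ (0.833333/2) × -4.245501 = -1.768959
Exact value: -1.878975
Error: 0.110017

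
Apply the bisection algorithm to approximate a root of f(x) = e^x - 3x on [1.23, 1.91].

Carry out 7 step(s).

f(x) = e^x - 3x
Initial interval: [1.23, 1.91]

Iteration 1:
  c_1 = (1.230000 + 1.910000)/2 = 1.570000
  f(c_1) = f(1.570000) = 0.096648
  f(a) × f(c) < 0, new interval: [1.230000, 1.570000]
Iteration 2:
  c_2 = (1.230000 + 1.570000)/2 = 1.400000
  f(c_2) = f(1.400000) = -0.144800
  f(a) × f(c) ≥ 0, new interval: [1.400000, 1.570000]
Iteration 3:
  c_3 = (1.400000 + 1.570000)/2 = 1.485000
  f(c_3) = f(1.485000) = -0.040035
  f(a) × f(c) ≥ 0, new interval: [1.485000, 1.570000]
Iteration 4:
  c_4 = (1.485000 + 1.570000)/2 = 1.527500
  f(c_4) = f(1.527500) = 0.024146
  f(a) × f(c) < 0, new interval: [1.485000, 1.527500]
Iteration 5:
  c_5 = (1.485000 + 1.527500)/2 = 1.506250
  f(c_5) = f(1.506250) = -0.008963
  f(a) × f(c) ≥ 0, new interval: [1.506250, 1.527500]
Iteration 6:
  c_6 = (1.506250 + 1.527500)/2 = 1.516875
  f(c_6) = f(1.516875) = 0.007334
  f(a) × f(c) < 0, new interval: [1.506250, 1.516875]
Iteration 7:
  c_7 = (1.506250 + 1.516875)/2 = 1.511562
  f(c_7) = f(1.511562) = -0.000878
  f(a) × f(c) ≥ 0, new interval: [1.511562, 1.516875]

After 7 iteration(s), the approximation is c_7 = 1.511562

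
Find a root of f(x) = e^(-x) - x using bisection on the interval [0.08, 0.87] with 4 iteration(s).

f(x) = e^(-x) - x
Initial interval: [0.08, 0.87]

Iteration 1:
  c_1 = (0.080000 + 0.870000)/2 = 0.475000
  f(c_1) = f(0.475000) = 0.146885
  f(a) × f(c) ≥ 0, new interval: [0.475000, 0.870000]
Iteration 2:
  c_2 = (0.475000 + 0.870000)/2 = 0.672500
  f(c_2) = f(0.672500) = -0.162069
  f(a) × f(c) < 0, new interval: [0.475000, 0.672500]
Iteration 3:
  c_3 = (0.475000 + 0.672500)/2 = 0.573750
  f(c_3) = f(0.573750) = -0.010341
  f(a) × f(c) < 0, new interval: [0.475000, 0.573750]
Iteration 4:
  c_4 = (0.475000 + 0.573750)/2 = 0.524375
  f(c_4) = f(0.524375) = 0.067550
  f(a) × f(c) ≥ 0, new interval: [0.524375, 0.573750]

After 4 iteration(s), the approximation is c_4 = 0.524375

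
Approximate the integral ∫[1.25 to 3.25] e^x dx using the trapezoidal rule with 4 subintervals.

f(x) = e^x
a = 1.25, b = 3.25, n = 4
h = (b - a)/n = 0.500000

Trapezoidal rule: (h/2)[f(x₀) + 2f(x₁) + 2f(x₂) + ... + f(xₙ)]

x_0 = 1.2500, f(x_0) = 3.490343, coefficient = 1
x_1 = 1.7500, f(x_1) = 5.754603, coefficient = 2
x_2 = 2.2500, f(x_2) = 9.487736, coefficient = 2
x_3 = 2.7500, f(x_3) = 15.642632, coefficient = 2
x_4 = 3.2500, f(x_4) = 25.790340, coefficient = 1

I ≈ (0.500000/2) × 91.050624 = 22.762656
Exact value: 22.299997
Error: 0.462659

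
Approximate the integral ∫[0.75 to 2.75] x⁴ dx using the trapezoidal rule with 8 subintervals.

f(x) = x⁴
a = 0.75, b = 2.75, n = 8
h = (b - a)/n = 0.250000

Trapezoidal rule: (h/2)[f(x₀) + 2f(x₁) + 2f(x₂) + ... + f(xₙ)]

x_0 = 0.7500, f(x_0) = 0.316406, coefficient = 1
x_1 = 1.0000, f(x_1) = 1.000000, coefficient = 2
x_2 = 1.2500, f(x_2) = 2.441406, coefficient = 2
x_3 = 1.5000, f(x_3) = 5.062500, coefficient = 2
x_4 = 1.7500, f(x_4) = 9.378906, coefficient = 2
x_5 = 2.0000, f(x_5) = 16.000000, coefficient = 2
x_6 = 2.2500, f(x_6) = 25.628906, coefficient = 2
x_7 = 2.5000, f(x_7) = 39.062500, coefficient = 2
x_8 = 2.7500, f(x_8) = 57.191406, coefficient = 1

I ≈ (0.250000/2) × 254.656250 = 31.832031
Exact value: 31.407813
Error: 0.424219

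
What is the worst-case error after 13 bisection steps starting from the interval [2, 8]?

Bisection error bound: |error| ≤ (b-a)/2^n
|error| ≤ (8 - 2)/2^13 = 6/2^13
|error| ≤ 0.0007324219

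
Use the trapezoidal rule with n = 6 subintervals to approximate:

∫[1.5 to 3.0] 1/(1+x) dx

f(x) = 1/(1+x)
a = 1.5, b = 3.0, n = 6
h = (b - a)/n = 0.250000

Trapezoidal rule: (h/2)[f(x₀) + 2f(x₁) + 2f(x₂) + ... + f(xₙ)]

x_0 = 1.5000, f(x_0) = 0.400000, coefficient = 1
x_1 = 1.7500, f(x_1) = 0.363636, coefficient = 2
x_2 = 2.0000, f(x_2) = 0.333333, coefficient = 2
x_3 = 2.2500, f(x_3) = 0.307692, coefficient = 2
x_4 = 2.5000, f(x_4) = 0.285714, coefficient = 2
x_5 = 2.7500, f(x_5) = 0.266667, coefficient = 2
x_6 = 3.0000, f(x_6) = 0.250000, coefficient = 1

I ≈ (0.250000/2) × 3.764086 = 0.470511
Exact value: 0.470004
Error: 0.000507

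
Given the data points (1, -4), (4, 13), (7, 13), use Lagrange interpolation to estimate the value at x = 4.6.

Lagrange interpolation formula:
P(x) = Σ yᵢ × Lᵢ(x)
where Lᵢ(x) = Π_{j≠i} (x - xⱼ)/(xᵢ - xⱼ)

L_0(4.6) = (4.6 - 4)/(1 - 4) × (4.6 - 7)/(1 - 7) = -0.080000
L_1(4.6) = (4.6 - 1)/(4 - 1) × (4.6 - 7)/(4 - 7) = 0.960000
L_2(4.6) = (4.6 - 1)/(7 - 1) × (4.6 - 4)/(7 - 4) = 0.120000

P(4.6) = (-4)×L_0(4.6) + 13×L_1(4.6) + 13×L_2(4.6)
P(4.6) = 14.360000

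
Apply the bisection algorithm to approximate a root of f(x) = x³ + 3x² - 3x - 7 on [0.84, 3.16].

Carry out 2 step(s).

f(x) = x³ + 3x² - 3x - 7
Initial interval: [0.84, 3.16]

Iteration 1:
  c_1 = (0.840000 + 3.160000)/2 = 2.000000
  f(c_1) = f(2.000000) = 7.000000
  f(a) × f(c) < 0, new interval: [0.840000, 2.000000]
Iteration 2:
  c_2 = (0.840000 + 2.000000)/2 = 1.420000
  f(c_2) = f(1.420000) = -2.347512
  f(a) × f(c) ≥ 0, new interval: [1.420000, 2.000000]

After 2 iteration(s), the approximation is c_2 = 1.420000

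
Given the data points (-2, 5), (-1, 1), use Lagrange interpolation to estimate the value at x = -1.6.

Lagrange interpolation formula:
P(x) = Σ yᵢ × Lᵢ(x)
where Lᵢ(x) = Π_{j≠i} (x - xⱼ)/(xᵢ - xⱼ)

L_0(-1.6) = (-1.6 - (-1))/(-2 - (-1)) = 0.600000
L_1(-1.6) = (-1.6 - (-2))/(-1 - (-2)) = 0.400000

P(-1.6) = 5×L_0(-1.6) + 1×L_1(-1.6)
P(-1.6) = 3.400000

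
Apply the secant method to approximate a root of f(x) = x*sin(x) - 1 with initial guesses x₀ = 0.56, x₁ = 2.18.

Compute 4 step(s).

f(x) = x*sin(x) - 1
x₀ = 0.56, x₁ = 2.18

Secant formula: x_{n+1} = x_n - f(x_n)(x_n - x_{n-1})/(f(x_n) - f(x_{n-1}))

Iteration 1:
  f(0.560000) = -0.702536
  f(2.180000) = 0.787827
  x_2 = 2.180000 - 0.787827×(2.180000 - 0.560000)/(0.787827 - (-0.702536))
       = 1.323645
Iteration 2:
  f(2.180000) = 0.787827
  f(1.323645) = 0.283424
  x_3 = 1.323645 - 0.283424×(1.323645 - 2.180000)/(0.283424 - 0.787827)
       = 0.842459
Iteration 3:
  f(1.323645) = 0.283424
  f(0.842459) = -0.371287
  x_4 = 0.842459 - (-0.371287)×(0.842459 - 1.323645)/(-0.371287 - 0.283424)
       = 1.115340
Iteration 4:
  f(0.842459) = -0.371287
  f(1.115340) = 0.001643
  x_5 = 1.115340 - 0.001643×(1.115340 - 0.842459)/(0.001643 - (-0.371287))
       = 1.114138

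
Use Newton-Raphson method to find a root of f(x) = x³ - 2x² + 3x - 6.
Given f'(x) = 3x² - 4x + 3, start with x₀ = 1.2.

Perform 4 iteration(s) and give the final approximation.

f(x) = x³ - 2x² + 3x - 6
f'(x) = 3x² - 4x + 3
x₀ = 1.2

Newton-Raphson formula: x_{n+1} = x_n - f(x_n)/f'(x_n)

Iteration 1:
  f(1.200000) = -3.552000
  f'(1.200000) = 2.520000
  x_1 = 1.200000 - (-3.552000)/2.520000 = 2.609524
Iteration 2:
  f(2.609524) = 5.979194
  f'(2.609524) = 12.990748
  x_2 = 2.609524 - 5.979194/12.990748 = 2.149258
Iteration 3:
  f(2.149258) = 1.137245
  f'(2.149258) = 8.260900
  x_3 = 2.149258 - 1.137245/8.260900 = 2.011592
Iteration 4:
  f(2.011592) = 0.081685
  f'(2.011592) = 7.093141
  x_4 = 2.011592 - 0.081685/7.093141 = 2.000076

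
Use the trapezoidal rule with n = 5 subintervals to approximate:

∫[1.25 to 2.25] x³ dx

f(x) = x³
a = 1.25, b = 2.25, n = 5
h = (b - a)/n = 0.200000

Trapezoidal rule: (h/2)[f(x₀) + 2f(x₁) + 2f(x₂) + ... + f(xₙ)]

x_0 = 1.2500, f(x_0) = 1.953125, coefficient = 1
x_1 = 1.4500, f(x_1) = 3.048625, coefficient = 2
x_2 = 1.6500, f(x_2) = 4.492125, coefficient = 2
x_3 = 1.8500, f(x_3) = 6.331625, coefficient = 2
x_4 = 2.0500, f(x_4) = 8.615125, coefficient = 2
x_5 = 2.2500, f(x_5) = 11.390625, coefficient = 1

I ≈ (0.200000/2) × 58.318750 = 5.831875
Exact value: 5.796875
Error: 0.035000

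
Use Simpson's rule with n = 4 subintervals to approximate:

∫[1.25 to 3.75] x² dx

f(x) = x²
a = 1.25, b = 3.75, n = 4
h = (b - a)/n = 0.625000

Simpson's rule: (h/3)[f(x₀) + 4f(x₁) + 2f(x₂) + ... + f(xₙ)]

x_0 = 1.2500, f(x_0) = 1.562500, coefficient = 1
x_1 = 1.8750, f(x_1) = 3.515625, coefficient = 4
x_2 = 2.5000, f(x_2) = 6.250000, coefficient = 2
x_3 = 3.1250, f(x_3) = 9.765625, coefficient = 4
x_4 = 3.7500, f(x_4) = 14.062500, coefficient = 1

I ≈ (0.625000/3) × 81.250000 = 16.927083
Exact value: 16.927083
Error: 0.000000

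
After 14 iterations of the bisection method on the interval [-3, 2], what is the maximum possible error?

Bisection error bound: |error| ≤ (b-a)/2^n
|error| ≤ (2 - (-3))/2^14 = 5/2^14
|error| ≤ 0.0003051758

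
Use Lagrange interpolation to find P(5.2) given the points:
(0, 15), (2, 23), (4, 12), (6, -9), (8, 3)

Lagrange interpolation formula:
P(x) = Σ yᵢ × Lᵢ(x)
where Lᵢ(x) = Π_{j≠i} (x - xⱼ)/(xᵢ - xⱼ)

L_0(5.2) = (5.2 - 2)/(0 - 2) × (5.2 - 4)/(0 - 4) × (5.2 - 6)/(0 - 6) × (5.2 - 8)/(0 - 8) = 0.022400
L_1(5.2) = (5.2 - 0)/(2 - 0) × (5.2 - 4)/(2 - 4) × (5.2 - 6)/(2 - 6) × (5.2 - 8)/(2 - 8) = -0.145600
L_2(5.2) = (5.2 - 0)/(4 - 0) × (5.2 - 2)/(4 - 2) × (5.2 - 6)/(4 - 6) × (5.2 - 8)/(4 - 8) = 0.582400
L_3(5.2) = (5.2 - 0)/(6 - 0) × (5.2 - 2)/(6 - 2) × (5.2 - 4)/(6 - 4) × (5.2 - 8)/(6 - 8) = 0.582400
L_4(5.2) = (5.2 - 0)/(8 - 0) × (5.2 - 2)/(8 - 2) × (5.2 - 4)/(8 - 4) × (5.2 - 6)/(8 - 6) = -0.041600

P(5.2) = 15×L_0(5.2) + 23×L_1(5.2) + 12×L_2(5.2) + (-9)×L_3(5.2) + 3×L_4(5.2)
P(5.2) = -1.390400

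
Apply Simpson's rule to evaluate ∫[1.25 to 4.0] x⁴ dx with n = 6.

f(x) = x⁴
a = 1.25, b = 4.0, n = 6
h = (b - a)/n = 0.458333

Simpson's rule: (h/3)[f(x₀) + 4f(x₁) + 2f(x₂) + ... + f(xₙ)]

x_0 = 1.2500, f(x_0) = 2.441406, coefficient = 1
x_1 = 1.7083, f(x_1) = 8.517075, coefficient = 4
x_2 = 2.1667, f(x_2) = 22.037809, coefficient = 2
x_3 = 2.6250, f(x_3) = 47.480713, coefficient = 4
x_4 = 3.0833, f(x_4) = 90.381993, coefficient = 2
x_5 = 3.5417, f(x_5) = 157.336953, coefficient = 4
x_6 = 4.0000, f(x_6) = 256.000000, coefficient = 1

I ≈ (0.458333/3) × 1336.619973 = 204.205829
Exact value: 204.189648
Error: 0.016181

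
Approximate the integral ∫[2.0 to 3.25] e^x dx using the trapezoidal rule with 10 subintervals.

f(x) = e^x
a = 2.0, b = 3.25, n = 10
h = (b - a)/n = 0.125000

Trapezoidal rule: (h/2)[f(x₀) + 2f(x₁) + 2f(x₂) + ... + f(xₙ)]

x_0 = 2.0000, f(x_0) = 7.389056, coefficient = 1
x_1 = 2.1250, f(x_1) = 8.372897, coefficient = 2
x_2 = 2.2500, f(x_2) = 9.487736, coefficient = 2
x_3 = 2.3750, f(x_3) = 10.751013, coefficient = 2
x_4 = 2.5000, f(x_4) = 12.182494, coefficient = 2
x_5 = 2.6250, f(x_5) = 13.804574, coefficient = 2
x_6 = 2.7500, f(x_6) = 15.642632, coefficient = 2
x_7 = 2.8750, f(x_7) = 17.725424, coefficient = 2
x_8 = 3.0000, f(x_8) = 20.085537, coefficient = 2
x_9 = 3.1250, f(x_9) = 22.759895, coefficient = 2
x_10 = 3.2500, f(x_10) = 25.790340, coefficient = 1

I ≈ (0.125000/2) × 294.803801 = 18.425238
Exact value: 18.401284
Error: 0.023954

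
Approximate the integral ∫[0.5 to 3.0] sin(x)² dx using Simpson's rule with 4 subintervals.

f(x) = sin(x)²
a = 0.5, b = 3.0, n = 4
h = (b - a)/n = 0.625000

Simpson's rule: (h/3)[f(x₀) + 4f(x₁) + 2f(x₂) + ... + f(xₙ)]

x_0 = 0.5000, f(x_0) = 0.229849, coefficient = 1
x_1 = 1.1250, f(x_1) = 0.814087, coefficient = 4
x_2 = 1.7500, f(x_2) = 0.968228, coefficient = 2
x_3 = 2.3750, f(x_3) = 0.481199, coefficient = 4
x_4 = 3.0000, f(x_4) = 0.019915, coefficient = 1

I ≈ (0.625000/3) × 7.367363 = 1.534867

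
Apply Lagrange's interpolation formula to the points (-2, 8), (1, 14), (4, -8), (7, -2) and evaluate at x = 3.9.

Lagrange interpolation formula:
P(x) = Σ yᵢ × Lᵢ(x)
where Lᵢ(x) = Π_{j≠i} (x - xⱼ)/(xᵢ - xⱼ)

L_0(3.9) = (3.9 - 1)/(-2 - 1) × (3.9 - 4)/(-2 - 4) × (3.9 - 7)/(-2 - 7) = -0.005549
L_1(3.9) = (3.9 - (-2))/(1 - (-2)) × (3.9 - 4)/(1 - 4) × (3.9 - 7)/(1 - 7) = 0.033870
L_2(3.9) = (3.9 - (-2))/(4 - (-2)) × (3.9 - 1)/(4 - 1) × (3.9 - 7)/(4 - 7) = 0.982241
L_3(3.9) = (3.9 - (-2))/(7 - (-2)) × (3.9 - 1)/(7 - 1) × (3.9 - 4)/(7 - 4) = -0.010562

P(3.9) = 8×L_0(3.9) + 14×L_1(3.9) + (-8)×L_2(3.9) + (-2)×L_3(3.9)
P(3.9) = -7.407012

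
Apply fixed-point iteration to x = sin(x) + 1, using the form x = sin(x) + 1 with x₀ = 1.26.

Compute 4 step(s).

Equation: x = sin(x) + 1
Fixed-point form: x = sin(x) + 1
x₀ = 1.26

x_1 = g(1.260000) = 1.952090
x_2 = g(1.952090) = 1.928184
x_3 = g(1.928184) = 1.936814
x_4 = g(1.936814) = 1.933760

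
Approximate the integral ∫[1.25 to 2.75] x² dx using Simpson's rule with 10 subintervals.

f(x) = x²
a = 1.25, b = 2.75, n = 10
h = (b - a)/n = 0.150000

Simpson's rule: (h/3)[f(x₀) + 4f(x₁) + 2f(x₂) + ... + f(xₙ)]

x_0 = 1.2500, f(x_0) = 1.562500, coefficient = 1
x_1 = 1.4000, f(x_1) = 1.960000, coefficient = 4
x_2 = 1.5500, f(x_2) = 2.402500, coefficient = 2
x_3 = 1.7000, f(x_3) = 2.890000, coefficient = 4
x_4 = 1.8500, f(x_4) = 3.422500, coefficient = 2
x_5 = 2.0000, f(x_5) = 4.000000, coefficient = 4
x_6 = 2.1500, f(x_6) = 4.622500, coefficient = 2
x_7 = 2.3000, f(x_7) = 5.290000, coefficient = 4
x_8 = 2.4500, f(x_8) = 6.002500, coefficient = 2
x_9 = 2.6000, f(x_9) = 6.760000, coefficient = 4
x_10 = 2.7500, f(x_10) = 7.562500, coefficient = 1

I ≈ (0.150000/3) × 125.625000 = 6.281250
Exact value: 6.281250
Error: 0.000000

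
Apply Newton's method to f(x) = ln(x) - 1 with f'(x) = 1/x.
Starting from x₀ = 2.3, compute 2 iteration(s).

f(x) = ln(x) - 1
f'(x) = 1/x
x₀ = 2.3

Newton-Raphson formula: x_{n+1} = x_n - f(x_n)/f'(x_n)

Iteration 1:
  f(2.300000) = -0.167091
  f'(2.300000) = 0.434783
  x_1 = 2.300000 - (-0.167091)/0.434783 = 2.684309
Iteration 2:
  f(2.684309) = -0.012577
  f'(2.684309) = 0.372535
  x_2 = 2.684309 - (-0.012577)/0.372535 = 2.718069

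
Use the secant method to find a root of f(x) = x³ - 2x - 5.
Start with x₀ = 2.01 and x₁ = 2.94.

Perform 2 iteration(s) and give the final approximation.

f(x) = x³ - 2x - 5
x₀ = 2.01, x₁ = 2.94

Secant formula: x_{n+1} = x_n - f(x_n)(x_n - x_{n-1})/(f(x_n) - f(x_{n-1}))

Iteration 1:
  f(2.010000) = -0.899399
  f(2.940000) = 14.532184
  x_2 = 2.940000 - 14.532184×(2.940000 - 2.010000)/(14.532184 - (-0.899399))
       = 2.064203
Iteration 2:
  f(2.940000) = 14.532184
  f(2.064203) = -0.332971
  x_3 = 2.064203 - (-0.332971)×(2.064203 - 2.940000)/(-0.332971 - 14.532184)
       = 2.083821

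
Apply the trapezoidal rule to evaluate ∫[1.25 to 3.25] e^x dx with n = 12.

f(x) = e^x
a = 1.25, b = 3.25, n = 12
h = (b - a)/n = 0.166667

Trapezoidal rule: (h/2)[f(x₀) + 2f(x₁) + 2f(x₂) + ... + f(xₙ)]

x_0 = 1.2500, f(x_0) = 3.490343, coefficient = 1
x_1 = 1.4167, f(x_1) = 4.123353, coefficient = 2
x_2 = 1.5833, f(x_2) = 4.871166, coefficient = 2
x_3 = 1.7500, f(x_3) = 5.754603, coefficient = 2
x_4 = 1.9167, f(x_4) = 6.798260, coefficient = 2
x_5 = 2.0833, f(x_5) = 8.031195, coefficient = 2
x_6 = 2.2500, f(x_6) = 9.487736, coefficient = 2
x_7 = 2.4167, f(x_7) = 11.208436, coefficient = 2
x_8 = 2.5833, f(x_8) = 13.241202, coefficient = 2
x_9 = 2.7500, f(x_9) = 15.642632, coefficient = 2
x_10 = 2.9167, f(x_10) = 18.479586, coefficient = 2
x_11 = 3.0833, f(x_11) = 21.831051, coefficient = 2
x_12 = 3.2500, f(x_12) = 25.790340, coefficient = 1

I ≈ (0.166667/2) × 268.219121 = 22.351593
Exact value: 22.299997
Error: 0.051596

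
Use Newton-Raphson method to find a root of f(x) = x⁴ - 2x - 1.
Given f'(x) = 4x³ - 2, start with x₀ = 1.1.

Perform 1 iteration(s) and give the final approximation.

f(x) = x⁴ - 2x - 1
f'(x) = 4x³ - 2
x₀ = 1.1

Newton-Raphson formula: x_{n+1} = x_n - f(x_n)/f'(x_n)

Iteration 1:
  f(1.100000) = -1.735900
  f'(1.100000) = 3.324000
  x_1 = 1.100000 - (-1.735900)/3.324000 = 1.622232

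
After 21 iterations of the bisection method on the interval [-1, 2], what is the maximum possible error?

Bisection error bound: |error| ≤ (b-a)/2^n
|error| ≤ (2 - (-1))/2^21 = 3/2^21
|error| ≤ 0.0000014305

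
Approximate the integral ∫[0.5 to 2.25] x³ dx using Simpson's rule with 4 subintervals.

f(x) = x³
a = 0.5, b = 2.25, n = 4
h = (b - a)/n = 0.437500

Simpson's rule: (h/3)[f(x₀) + 4f(x₁) + 2f(x₂) + ... + f(xₙ)]

x_0 = 0.5000, f(x_0) = 0.125000, coefficient = 1
x_1 = 0.9375, f(x_1) = 0.823975, coefficient = 4
x_2 = 1.3750, f(x_2) = 2.599609, coefficient = 2
x_3 = 1.8125, f(x_3) = 5.954346, coefficient = 4
x_4 = 2.2500, f(x_4) = 11.390625, coefficient = 1

I ≈ (0.437500/3) × 43.828125 = 6.391602
Exact value: 6.391602
Error: 0.000000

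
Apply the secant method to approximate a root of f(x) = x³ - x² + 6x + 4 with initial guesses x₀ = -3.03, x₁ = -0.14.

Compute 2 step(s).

f(x) = x³ - x² + 6x + 4
x₀ = -3.03, x₁ = -0.14

Secant formula: x_{n+1} = x_n - f(x_n)(x_n - x_{n-1})/(f(x_n) - f(x_{n-1}))

Iteration 1:
  f(-3.030000) = -51.179027
  f(-0.140000) = 3.137656
  x_2 = -0.140000 - 3.137656×(-0.140000 - (-3.030000))/(3.137656 - (-51.179027))
       = -0.306944
Iteration 2:
  f(-0.140000) = 3.137656
  f(-0.306944) = 2.035205
  x_3 = -0.306944 - 2.035205×(-0.306944 - (-0.140000))/(2.035205 - 3.137656)
       = -0.615134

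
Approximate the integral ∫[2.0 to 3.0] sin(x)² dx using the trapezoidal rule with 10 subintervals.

f(x) = sin(x)²
a = 2.0, b = 3.0, n = 10
h = (b - a)/n = 0.100000

Trapezoidal rule: (h/2)[f(x₀) + 2f(x₁) + 2f(x₂) + ... + f(xₙ)]

x_0 = 2.0000, f(x_0) = 0.826822, coefficient = 1
x_1 = 2.1000, f(x_1) = 0.745130, coefficient = 2
x_2 = 2.2000, f(x_2) = 0.653666, coefficient = 2
x_3 = 2.3000, f(x_3) = 0.556076, coefficient = 2
x_4 = 2.4000, f(x_4) = 0.456251, coefficient = 2
x_5 = 2.5000, f(x_5) = 0.358169, coefficient = 2
x_6 = 2.6000, f(x_6) = 0.265742, coefficient = 2
x_7 = 2.7000, f(x_7) = 0.182654, coefficient = 2
x_8 = 2.8000, f(x_8) = 0.112217, coefficient = 2
x_9 = 2.9000, f(x_9) = 0.057240, coefficient = 2
x_10 = 3.0000, f(x_10) = 0.019915, coefficient = 1

I ≈ (0.100000/2) × 7.621027 = 0.381051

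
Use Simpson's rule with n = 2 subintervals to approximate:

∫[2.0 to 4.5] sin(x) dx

f(x) = sin(x)
a = 2.0, b = 4.5, n = 2
h = (b - a)/n = 1.250000

Simpson's rule: (h/3)[f(x₀) + 4f(x₁) + 2f(x₂) + ... + f(xₙ)]

x_0 = 2.0000, f(x_0) = 0.909297, coefficient = 1
x_1 = 3.2500, f(x_1) = -0.108195, coefficient = 4
x_2 = 4.5000, f(x_2) = -0.977530, coefficient = 1

I ≈ (1.250000/3) × -0.501013 = -0.208756
Exact value: -0.205351
Error: 0.003404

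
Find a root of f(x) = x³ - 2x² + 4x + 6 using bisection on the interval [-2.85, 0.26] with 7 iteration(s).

f(x) = x³ - 2x² + 4x + 6
Initial interval: [-2.85, 0.26]

Iteration 1:
  c_1 = (-2.850000 + 0.260000)/2 = -1.295000
  f(c_1) = f(-1.295000) = -4.705797
  f(a) × f(c) ≥ 0, new interval: [-1.295000, 0.260000]
Iteration 2:
  c_2 = (-1.295000 + 0.260000)/2 = -0.517500
  f(c_2) = f(-0.517500) = 3.255798
  f(a) × f(c) < 0, new interval: [-1.295000, -0.517500]
Iteration 3:
  c_3 = (-1.295000 + (-0.517500))/2 = -0.906250
  f(c_3) = f(-0.906250) = -0.011871
  f(a) × f(c) ≥ 0, new interval: [-0.906250, -0.517500]
Iteration 4:
  c_4 = (-0.906250 + (-0.517500))/2 = -0.711875
  f(c_4) = f(-0.711875) = 1.778214
  f(a) × f(c) < 0, new interval: [-0.906250, -0.711875]
Iteration 5:
  c_5 = (-0.906250 + (-0.711875))/2 = -0.809063
  f(c_5) = f(-0.809063) = 0.924988
  f(a) × f(c) < 0, new interval: [-0.906250, -0.809063]
Iteration 6:
  c_6 = (-0.906250 + (-0.809063))/2 = -0.857656
  f(c_6) = f(-0.857656) = 0.467357
  f(a) × f(c) < 0, new interval: [-0.906250, -0.857656]
Iteration 7:
  c_7 = (-0.906250 + (-0.857656))/2 = -0.881953
  f(c_7) = f(-0.881953) = 0.230485
  f(a) × f(c) < 0, new interval: [-0.906250, -0.881953]

After 7 iteration(s), the approximation is c_7 = -0.881953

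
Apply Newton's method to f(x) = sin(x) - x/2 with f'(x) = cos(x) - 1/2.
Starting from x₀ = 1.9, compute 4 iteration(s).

f(x) = sin(x) - x/2
f'(x) = cos(x) - 1/2
x₀ = 1.9

Newton-Raphson formula: x_{n+1} = x_n - f(x_n)/f'(x_n)

Iteration 1:
  f(1.900000) = -0.003700
  f'(1.900000) = -0.823290
  x_1 = 1.900000 - (-0.003700)/(-0.823290) = 1.895506
Iteration 2:
  f(1.895506) = -0.000010
  f'(1.895506) = -0.819034
  x_2 = 1.895506 - (-0.000010)/(-0.819034) = 1.895494
Iteration 3:
  f(1.895494) = 0.000000
  f'(1.895494) = -0.819023
  x_3 = 1.895494 - 0.000000/(-0.819023) = 1.895494
Iteration 4:
  f(1.895494) = 0.000000
  f'(1.895494) = -0.819023
  x_4 = 1.895494 - 0.000000/(-0.819023) = 1.895494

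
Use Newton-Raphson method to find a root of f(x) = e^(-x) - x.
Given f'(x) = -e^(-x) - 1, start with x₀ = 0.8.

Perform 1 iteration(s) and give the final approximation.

f(x) = e^(-x) - x
f'(x) = -e^(-x) - 1
x₀ = 0.8

Newton-Raphson formula: x_{n+1} = x_n - f(x_n)/f'(x_n)

Iteration 1:
  f(0.800000) = -0.350671
  f'(0.800000) = -1.449329
  x_1 = 0.800000 - (-0.350671)/(-1.449329) = 0.558046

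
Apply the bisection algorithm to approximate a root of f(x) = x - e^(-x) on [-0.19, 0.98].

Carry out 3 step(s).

f(x) = x - e^(-x)
Initial interval: [-0.19, 0.98]

Iteration 1:
  c_1 = (-0.190000 + 0.980000)/2 = 0.395000
  f(c_1) = f(0.395000) = -0.278680
  f(a) × f(c) ≥ 0, new interval: [0.395000, 0.980000]
Iteration 2:
  c_2 = (0.395000 + 0.980000)/2 = 0.687500
  f(c_2) = f(0.687500) = 0.184668
  f(a) × f(c) < 0, new interval: [0.395000, 0.687500]
Iteration 3:
  c_3 = (0.395000 + 0.687500)/2 = 0.541250
  f(c_3) = f(0.541250) = -0.040770
  f(a) × f(c) ≥ 0, new interval: [0.541250, 0.687500]

After 3 iteration(s), the approximation is c_3 = 0.541250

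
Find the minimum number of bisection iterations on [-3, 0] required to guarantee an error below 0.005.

We need (b-a)/2^n ≤ 0.005
(0 - (-3))/2^n ≤ 0.005
3/2^n ≤ 0.005
2^n ≥ 600
n ≥ log₂(600) = 9.23
n ≥ 10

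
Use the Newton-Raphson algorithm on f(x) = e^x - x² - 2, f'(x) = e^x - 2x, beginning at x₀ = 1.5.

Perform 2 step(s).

f(x) = e^x - x² - 2
f'(x) = e^x - 2x
x₀ = 1.5

Newton-Raphson formula: x_{n+1} = x_n - f(x_n)/f'(x_n)

Iteration 1:
  f(1.500000) = 0.231689
  f'(1.500000) = 1.481689
  x_1 = 1.500000 - 0.231689/1.481689 = 1.343632
Iteration 2:
  f(1.343632) = 0.027592
  f'(1.343632) = 1.145675
  x_2 = 1.343632 - 0.027592/1.145675 = 1.319548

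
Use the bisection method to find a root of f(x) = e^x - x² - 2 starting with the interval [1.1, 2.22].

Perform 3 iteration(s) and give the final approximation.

f(x) = e^x - x² - 2
Initial interval: [1.1, 2.22]

Iteration 1:
  c_1 = (1.100000 + 2.220000)/2 = 1.660000
  f(c_1) = f(1.660000) = 0.503711
  f(a) × f(c) < 0, new interval: [1.100000, 1.660000]
Iteration 2:
  c_2 = (1.100000 + 1.660000)/2 = 1.380000
  f(c_2) = f(1.380000) = 0.070502
  f(a) × f(c) < 0, new interval: [1.100000, 1.380000]
Iteration 3:
  c_3 = (1.100000 + 1.380000)/2 = 1.240000
  f(c_3) = f(1.240000) = -0.081987
  f(a) × f(c) ≥ 0, new interval: [1.240000, 1.380000]

After 3 iteration(s), the approximation is c_3 = 1.240000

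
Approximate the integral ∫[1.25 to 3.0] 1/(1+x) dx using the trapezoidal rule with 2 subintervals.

f(x) = 1/(1+x)
a = 1.25, b = 3.0, n = 2
h = (b - a)/n = 0.875000

Trapezoidal rule: (h/2)[f(x₀) + 2f(x₁) + 2f(x₂) + ... + f(xₙ)]

x_0 = 1.2500, f(x_0) = 0.444444, coefficient = 1
x_1 = 2.1250, f(x_1) = 0.320000, coefficient = 2
x_2 = 3.0000, f(x_2) = 0.250000, coefficient = 1

I ≈ (0.875000/2) × 1.334444 = 0.583819
Exact value: 0.575364
Error: 0.008455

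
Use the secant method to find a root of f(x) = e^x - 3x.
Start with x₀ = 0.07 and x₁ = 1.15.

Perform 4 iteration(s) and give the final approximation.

f(x) = e^x - 3x
x₀ = 0.07, x₁ = 1.15

Secant formula: x_{n+1} = x_n - f(x_n)(x_n - x_{n-1})/(f(x_n) - f(x_{n-1}))

Iteration 1:
  f(0.070000) = 0.862508
  f(1.150000) = -0.291807
  x_2 = 1.150000 - (-0.291807)×(1.150000 - 0.070000)/(-0.291807 - 0.862508)
       = 0.876980
Iteration 2:
  f(1.150000) = -0.291807
  f(0.876980) = -0.227310
  x_3 = 0.876980 - (-0.227310)×(0.876980 - 1.150000)/(-0.227310 - (-0.291807))
       = -0.085238
Iteration 3:
  f(0.876980) = -0.227310
  f(-0.085238) = 1.174008
  x_4 = -0.085238 - 1.174008×(-0.085238 - 0.876980)/(1.174008 - (-0.227310))
       = 0.720897
Iteration 4:
  f(-0.085238) = 1.174008
  f(0.720897) = -0.106414
  x_5 = 0.720897 - (-0.106414)×(0.720897 - (-0.085238))/(-0.106414 - 1.174008)
       = 0.653900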